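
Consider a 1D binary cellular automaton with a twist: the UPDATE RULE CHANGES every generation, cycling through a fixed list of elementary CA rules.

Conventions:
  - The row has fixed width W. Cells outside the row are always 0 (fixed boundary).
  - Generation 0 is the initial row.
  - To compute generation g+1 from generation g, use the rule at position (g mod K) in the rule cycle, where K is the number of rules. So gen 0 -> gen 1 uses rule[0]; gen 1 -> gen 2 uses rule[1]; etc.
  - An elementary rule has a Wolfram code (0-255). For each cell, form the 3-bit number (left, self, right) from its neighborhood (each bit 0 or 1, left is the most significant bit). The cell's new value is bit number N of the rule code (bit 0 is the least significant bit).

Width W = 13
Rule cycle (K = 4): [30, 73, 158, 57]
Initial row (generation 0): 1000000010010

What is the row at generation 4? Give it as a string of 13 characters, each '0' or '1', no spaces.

Answer: 0101010101010

Derivation:
Gen 0: 1000000010010
Gen 1 (rule 30): 1100000111111
Gen 2 (rule 73): 1101110100001
Gen 3 (rule 158): 1001100110011
Gen 4 (rule 57): 0101010101010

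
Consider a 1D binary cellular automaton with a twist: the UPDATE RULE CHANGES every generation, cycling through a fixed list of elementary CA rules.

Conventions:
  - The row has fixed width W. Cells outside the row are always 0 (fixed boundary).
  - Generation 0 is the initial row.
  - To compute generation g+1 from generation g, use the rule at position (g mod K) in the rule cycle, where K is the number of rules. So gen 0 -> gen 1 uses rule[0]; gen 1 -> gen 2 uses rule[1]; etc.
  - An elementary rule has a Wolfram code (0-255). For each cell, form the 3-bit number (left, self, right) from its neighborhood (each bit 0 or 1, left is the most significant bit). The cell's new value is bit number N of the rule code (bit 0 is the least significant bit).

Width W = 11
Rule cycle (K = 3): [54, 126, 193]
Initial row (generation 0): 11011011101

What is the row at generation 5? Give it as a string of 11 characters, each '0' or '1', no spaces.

Gen 0: 11011011101
Gen 1 (rule 54): 00100100011
Gen 2 (rule 126): 01111110111
Gen 3 (rule 193): 00111110011
Gen 4 (rule 54): 01000001100
Gen 5 (rule 126): 11100011110

Answer: 11100011110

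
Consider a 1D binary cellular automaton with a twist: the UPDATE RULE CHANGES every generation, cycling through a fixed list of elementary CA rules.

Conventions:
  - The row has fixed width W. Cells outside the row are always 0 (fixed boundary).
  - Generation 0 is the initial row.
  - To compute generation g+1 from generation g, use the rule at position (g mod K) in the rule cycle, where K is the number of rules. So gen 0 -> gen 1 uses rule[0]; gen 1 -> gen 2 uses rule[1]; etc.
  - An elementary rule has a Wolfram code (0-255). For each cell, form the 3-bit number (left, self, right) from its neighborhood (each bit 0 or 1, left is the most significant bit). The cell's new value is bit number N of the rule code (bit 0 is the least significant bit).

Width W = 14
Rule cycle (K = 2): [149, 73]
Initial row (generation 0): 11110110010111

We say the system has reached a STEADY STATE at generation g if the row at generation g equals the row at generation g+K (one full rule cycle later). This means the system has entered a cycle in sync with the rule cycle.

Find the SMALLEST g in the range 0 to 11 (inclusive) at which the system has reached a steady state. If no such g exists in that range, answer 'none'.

Answer: none

Derivation:
Gen 0: 11110110010111
Gen 1 (rule 149): 01100001010010
Gen 2 (rule 73): 01101100000000
Gen 3 (rule 149): 00000011111111
Gen 4 (rule 73): 11111010000001
Gen 5 (rule 149): 01110011111101
Gen 6 (rule 73): 01010010000100
Gen 7 (rule 149): 01011011110111
Gen 8 (rule 73): 00011010010101
Gen 9 (rule 149): 11000011010101
Gen 10 (rule 73): 11011011000000
Gen 11 (rule 149): 00000000111111
Gen 12 (rule 73): 11111110100001
Gen 13 (rule 149): 01111100111101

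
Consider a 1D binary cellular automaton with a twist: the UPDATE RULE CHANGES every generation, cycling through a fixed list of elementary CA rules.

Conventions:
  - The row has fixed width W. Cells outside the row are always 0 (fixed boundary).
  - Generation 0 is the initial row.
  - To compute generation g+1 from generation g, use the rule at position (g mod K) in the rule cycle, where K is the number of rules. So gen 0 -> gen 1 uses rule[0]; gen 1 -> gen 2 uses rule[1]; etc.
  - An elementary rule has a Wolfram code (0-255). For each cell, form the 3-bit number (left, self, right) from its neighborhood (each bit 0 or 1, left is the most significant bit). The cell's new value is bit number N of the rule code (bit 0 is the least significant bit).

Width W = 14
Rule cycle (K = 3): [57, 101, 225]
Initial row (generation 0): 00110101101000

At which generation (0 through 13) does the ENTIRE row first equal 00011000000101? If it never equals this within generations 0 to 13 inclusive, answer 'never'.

Answer: never

Derivation:
Gen 0: 00110101101000
Gen 1 (rule 57): 10101011010111
Gen 2 (rule 101): 11111101111001
Gen 3 (rule 225): 01111110111000
Gen 4 (rule 57): 01000001100111
Gen 5 (rule 101): 01011100100001
Gen 6 (rule 225): 00101100001100
Gen 7 (rule 57): 10011011101011
Gen 8 (rule 101): 10001100111101
Gen 9 (rule 225): 00100100011110
Gen 10 (rule 57): 10010011010001
Gen 11 (rule 101): 10010001110101
Gen 12 (rule 225): 00000100111010
Gen 13 (rule 57): 11110010100101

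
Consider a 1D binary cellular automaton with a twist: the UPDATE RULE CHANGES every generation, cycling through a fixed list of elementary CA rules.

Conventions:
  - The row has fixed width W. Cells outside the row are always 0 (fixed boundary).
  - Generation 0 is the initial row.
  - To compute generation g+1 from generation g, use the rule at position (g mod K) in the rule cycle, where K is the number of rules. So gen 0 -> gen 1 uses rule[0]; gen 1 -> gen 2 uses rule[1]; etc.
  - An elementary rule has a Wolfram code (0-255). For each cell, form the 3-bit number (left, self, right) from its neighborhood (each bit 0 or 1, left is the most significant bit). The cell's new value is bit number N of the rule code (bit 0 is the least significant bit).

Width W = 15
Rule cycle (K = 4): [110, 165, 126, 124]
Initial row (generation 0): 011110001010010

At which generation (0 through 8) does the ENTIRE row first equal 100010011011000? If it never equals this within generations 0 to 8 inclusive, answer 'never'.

Gen 0: 011110001010010
Gen 1 (rule 110): 110010011110110
Gen 2 (rule 165): 000010001101000
Gen 3 (rule 126): 000111011111100
Gen 4 (rule 124): 000101110000110
Gen 5 (rule 110): 001111010001110
Gen 6 (rule 165): 100110110100100
Gen 7 (rule 126): 111111111111110
Gen 8 (rule 124): 100000000000011

Answer: never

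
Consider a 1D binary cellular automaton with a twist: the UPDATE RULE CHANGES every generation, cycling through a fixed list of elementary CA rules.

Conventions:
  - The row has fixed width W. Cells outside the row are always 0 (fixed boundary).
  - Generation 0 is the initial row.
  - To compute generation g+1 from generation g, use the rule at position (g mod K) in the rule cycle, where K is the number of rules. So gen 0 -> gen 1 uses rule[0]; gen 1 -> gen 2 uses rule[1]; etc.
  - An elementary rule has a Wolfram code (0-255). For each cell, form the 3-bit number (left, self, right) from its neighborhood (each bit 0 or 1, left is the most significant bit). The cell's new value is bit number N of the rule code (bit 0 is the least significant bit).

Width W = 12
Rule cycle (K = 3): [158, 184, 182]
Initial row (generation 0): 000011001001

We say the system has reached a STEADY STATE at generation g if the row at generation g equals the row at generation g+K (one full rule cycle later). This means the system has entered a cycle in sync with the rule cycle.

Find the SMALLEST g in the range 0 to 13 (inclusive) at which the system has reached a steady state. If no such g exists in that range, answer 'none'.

Answer: none

Derivation:
Gen 0: 000011001001
Gen 1 (rule 158): 000110111111
Gen 2 (rule 184): 000101111110
Gen 3 (rule 182): 001110111101
Gen 4 (rule 158): 011100111001
Gen 5 (rule 184): 011010110100
Gen 6 (rule 182): 100111001110
Gen 7 (rule 158): 111110111101
Gen 8 (rule 184): 111101111010
Gen 9 (rule 182): 011010110111
Gen 10 (rule 158): 110010100110
Gen 11 (rule 184): 101001010101
Gen 12 (rule 182): 111111111111
Gen 13 (rule 158): 111111111110
Gen 14 (rule 184): 111111111101
Gen 15 (rule 182): 011111111011
Gen 16 (rule 158): 111111110010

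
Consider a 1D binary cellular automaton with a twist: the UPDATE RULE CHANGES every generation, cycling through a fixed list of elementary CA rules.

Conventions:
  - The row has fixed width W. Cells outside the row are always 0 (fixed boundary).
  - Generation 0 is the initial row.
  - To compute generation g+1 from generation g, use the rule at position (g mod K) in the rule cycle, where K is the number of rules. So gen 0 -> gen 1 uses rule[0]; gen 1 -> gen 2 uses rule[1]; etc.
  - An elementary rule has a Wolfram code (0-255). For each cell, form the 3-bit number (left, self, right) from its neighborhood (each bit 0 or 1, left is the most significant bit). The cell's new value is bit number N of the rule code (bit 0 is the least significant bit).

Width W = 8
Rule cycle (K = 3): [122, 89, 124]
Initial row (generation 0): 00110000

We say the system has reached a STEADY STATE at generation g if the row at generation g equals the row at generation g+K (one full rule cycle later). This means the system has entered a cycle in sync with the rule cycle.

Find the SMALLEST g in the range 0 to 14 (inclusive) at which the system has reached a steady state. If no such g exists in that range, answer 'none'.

Gen 0: 00110000
Gen 1 (rule 122): 01111000
Gen 2 (rule 89): 01001111
Gen 3 (rule 124): 01101001
Gen 4 (rule 122): 11110110
Gen 5 (rule 89): 10010111
Gen 6 (rule 124): 11011101
Gen 7 (rule 122): 11110110
Gen 8 (rule 89): 10010111
Gen 9 (rule 124): 11011101
Gen 10 (rule 122): 11110110
Gen 11 (rule 89): 10010111
Gen 12 (rule 124): 11011101
Gen 13 (rule 122): 11110110
Gen 14 (rule 89): 10010111
Gen 15 (rule 124): 11011101
Gen 16 (rule 122): 11110110
Gen 17 (rule 89): 10010111

Answer: 4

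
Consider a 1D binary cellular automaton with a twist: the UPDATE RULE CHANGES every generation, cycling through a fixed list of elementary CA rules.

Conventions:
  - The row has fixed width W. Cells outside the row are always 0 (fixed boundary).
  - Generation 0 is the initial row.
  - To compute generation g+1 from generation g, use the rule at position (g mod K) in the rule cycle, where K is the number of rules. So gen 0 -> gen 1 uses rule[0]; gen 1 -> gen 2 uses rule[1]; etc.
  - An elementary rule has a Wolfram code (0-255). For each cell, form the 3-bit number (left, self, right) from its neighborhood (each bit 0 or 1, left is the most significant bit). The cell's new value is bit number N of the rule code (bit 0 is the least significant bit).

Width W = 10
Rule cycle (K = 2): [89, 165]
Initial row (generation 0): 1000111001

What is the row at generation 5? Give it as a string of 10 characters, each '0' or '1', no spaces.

Answer: 1010100100

Derivation:
Gen 0: 1000111001
Gen 1 (rule 89): 0110101100
Gen 2 (rule 165): 0001110001
Gen 3 (rule 89): 1101011100
Gen 4 (rule 165): 0011101001
Gen 5 (rule 89): 1010100100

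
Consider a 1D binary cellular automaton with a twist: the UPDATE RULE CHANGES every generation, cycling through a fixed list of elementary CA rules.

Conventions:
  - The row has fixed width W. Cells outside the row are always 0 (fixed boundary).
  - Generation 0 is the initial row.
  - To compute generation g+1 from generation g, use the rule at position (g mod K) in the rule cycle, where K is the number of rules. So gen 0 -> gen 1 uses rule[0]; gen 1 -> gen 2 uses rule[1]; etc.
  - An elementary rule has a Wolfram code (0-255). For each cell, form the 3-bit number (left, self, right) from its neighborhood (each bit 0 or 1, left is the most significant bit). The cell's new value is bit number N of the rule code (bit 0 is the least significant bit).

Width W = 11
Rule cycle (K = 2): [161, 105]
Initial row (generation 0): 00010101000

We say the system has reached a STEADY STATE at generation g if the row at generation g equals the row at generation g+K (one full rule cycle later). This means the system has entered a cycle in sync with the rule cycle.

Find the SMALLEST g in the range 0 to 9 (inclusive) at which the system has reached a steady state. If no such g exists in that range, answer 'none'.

Answer: 2

Derivation:
Gen 0: 00010101000
Gen 1 (rule 161): 11001010011
Gen 2 (rule 105): 11000100011
Gen 3 (rule 161): 00010001000
Gen 4 (rule 105): 11000100011
Gen 5 (rule 161): 00010001000
Gen 6 (rule 105): 11000100011
Gen 7 (rule 161): 00010001000
Gen 8 (rule 105): 11000100011
Gen 9 (rule 161): 00010001000
Gen 10 (rule 105): 11000100011
Gen 11 (rule 161): 00010001000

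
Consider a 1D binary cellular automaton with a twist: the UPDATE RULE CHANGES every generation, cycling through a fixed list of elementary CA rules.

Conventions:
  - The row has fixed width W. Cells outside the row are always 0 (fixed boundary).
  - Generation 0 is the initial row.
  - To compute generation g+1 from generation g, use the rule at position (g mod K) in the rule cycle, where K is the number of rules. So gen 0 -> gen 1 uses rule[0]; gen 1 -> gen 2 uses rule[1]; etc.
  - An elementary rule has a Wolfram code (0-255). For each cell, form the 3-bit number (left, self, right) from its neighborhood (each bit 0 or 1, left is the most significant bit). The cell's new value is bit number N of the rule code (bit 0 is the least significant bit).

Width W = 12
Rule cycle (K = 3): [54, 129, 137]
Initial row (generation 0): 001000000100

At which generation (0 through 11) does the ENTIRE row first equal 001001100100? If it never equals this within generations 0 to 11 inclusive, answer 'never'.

Answer: 2

Derivation:
Gen 0: 001000000100
Gen 1 (rule 54): 011100001110
Gen 2 (rule 129): 001001100100
Gen 3 (rule 137): 100001000001
Gen 4 (rule 54): 110011100011
Gen 5 (rule 129): 000001001000
Gen 6 (rule 137): 111100000011
Gen 7 (rule 54): 000010000100
Gen 8 (rule 129): 111000110001
Gen 9 (rule 137): 110010100100
Gen 10 (rule 54): 001111111110
Gen 11 (rule 129): 100111111100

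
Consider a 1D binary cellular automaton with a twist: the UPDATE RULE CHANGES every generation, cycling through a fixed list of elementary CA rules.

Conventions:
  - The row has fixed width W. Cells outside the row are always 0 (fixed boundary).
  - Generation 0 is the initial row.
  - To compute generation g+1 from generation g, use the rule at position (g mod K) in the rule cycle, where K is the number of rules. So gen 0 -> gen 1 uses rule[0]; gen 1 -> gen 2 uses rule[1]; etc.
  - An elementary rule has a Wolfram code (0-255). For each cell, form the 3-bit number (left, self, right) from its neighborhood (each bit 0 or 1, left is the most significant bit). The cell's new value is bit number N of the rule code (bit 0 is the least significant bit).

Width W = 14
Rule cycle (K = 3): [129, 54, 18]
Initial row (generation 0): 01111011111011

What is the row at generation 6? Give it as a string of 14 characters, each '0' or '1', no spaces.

Answer: 00010001000100

Derivation:
Gen 0: 01111011111011
Gen 1 (rule 129): 00110001110000
Gen 2 (rule 54): 01001010001000
Gen 3 (rule 18): 10110001010100
Gen 4 (rule 129): 00000100000001
Gen 5 (rule 54): 00001110000011
Gen 6 (rule 18): 00010001000100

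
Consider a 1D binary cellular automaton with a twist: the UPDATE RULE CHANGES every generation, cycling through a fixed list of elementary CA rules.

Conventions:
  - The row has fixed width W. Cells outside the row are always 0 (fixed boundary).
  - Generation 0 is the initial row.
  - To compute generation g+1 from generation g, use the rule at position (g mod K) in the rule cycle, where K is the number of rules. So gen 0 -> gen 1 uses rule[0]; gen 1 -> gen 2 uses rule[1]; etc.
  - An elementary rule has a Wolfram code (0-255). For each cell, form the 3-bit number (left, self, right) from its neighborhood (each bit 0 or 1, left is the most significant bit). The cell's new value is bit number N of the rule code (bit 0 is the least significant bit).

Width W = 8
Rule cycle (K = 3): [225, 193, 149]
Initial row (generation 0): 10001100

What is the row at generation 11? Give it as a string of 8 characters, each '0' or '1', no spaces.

Gen 0: 10001100
Gen 1 (rule 225): 00100101
Gen 2 (rule 193): 10000000
Gen 3 (rule 149): 11111111
Gen 4 (rule 225): 01111111
Gen 5 (rule 193): 00111111
Gen 6 (rule 149): 10011110
Gen 7 (rule 225): 00001110
Gen 8 (rule 193): 11100110
Gen 9 (rule 149): 01010001
Gen 10 (rule 225): 00100100
Gen 11 (rule 193): 10000001

Answer: 10000001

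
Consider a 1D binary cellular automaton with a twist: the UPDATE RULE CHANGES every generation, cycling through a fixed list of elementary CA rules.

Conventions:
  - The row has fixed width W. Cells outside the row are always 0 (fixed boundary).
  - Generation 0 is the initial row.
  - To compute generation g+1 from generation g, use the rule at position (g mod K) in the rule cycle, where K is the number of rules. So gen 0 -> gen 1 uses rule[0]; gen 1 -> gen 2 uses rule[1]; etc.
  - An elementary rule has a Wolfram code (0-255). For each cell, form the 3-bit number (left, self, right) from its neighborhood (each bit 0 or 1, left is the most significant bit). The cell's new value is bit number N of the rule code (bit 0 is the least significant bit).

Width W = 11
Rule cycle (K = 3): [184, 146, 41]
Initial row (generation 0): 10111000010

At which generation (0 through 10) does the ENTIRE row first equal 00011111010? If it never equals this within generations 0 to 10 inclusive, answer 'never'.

Gen 0: 10111000010
Gen 1 (rule 184): 01110100001
Gen 2 (rule 146): 10100010010
Gen 3 (rule 41): 01001000000
Gen 4 (rule 184): 00100100000
Gen 5 (rule 146): 01011010000
Gen 6 (rule 41): 00110100111
Gen 7 (rule 184): 00101010110
Gen 8 (rule 146): 01000000001
Gen 9 (rule 41): 00011111100
Gen 10 (rule 184): 00011111010

Answer: 10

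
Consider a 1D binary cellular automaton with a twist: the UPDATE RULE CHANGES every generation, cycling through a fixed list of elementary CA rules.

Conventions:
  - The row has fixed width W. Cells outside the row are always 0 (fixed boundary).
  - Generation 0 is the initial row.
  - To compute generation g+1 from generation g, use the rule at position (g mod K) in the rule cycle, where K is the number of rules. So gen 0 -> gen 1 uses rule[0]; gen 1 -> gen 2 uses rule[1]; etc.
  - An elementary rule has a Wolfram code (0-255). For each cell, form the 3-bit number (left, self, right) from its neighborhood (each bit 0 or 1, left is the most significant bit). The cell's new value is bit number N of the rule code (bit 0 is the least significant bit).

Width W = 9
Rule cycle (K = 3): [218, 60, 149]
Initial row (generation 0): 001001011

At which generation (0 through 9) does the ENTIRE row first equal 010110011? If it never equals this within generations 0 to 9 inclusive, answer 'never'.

Gen 0: 001001011
Gen 1 (rule 218): 010110011
Gen 2 (rule 60): 011101010
Gen 3 (rule 149): 001001011
Gen 4 (rule 218): 010110011
Gen 5 (rule 60): 011101010
Gen 6 (rule 149): 001001011
Gen 7 (rule 218): 010110011
Gen 8 (rule 60): 011101010
Gen 9 (rule 149): 001001011

Answer: 1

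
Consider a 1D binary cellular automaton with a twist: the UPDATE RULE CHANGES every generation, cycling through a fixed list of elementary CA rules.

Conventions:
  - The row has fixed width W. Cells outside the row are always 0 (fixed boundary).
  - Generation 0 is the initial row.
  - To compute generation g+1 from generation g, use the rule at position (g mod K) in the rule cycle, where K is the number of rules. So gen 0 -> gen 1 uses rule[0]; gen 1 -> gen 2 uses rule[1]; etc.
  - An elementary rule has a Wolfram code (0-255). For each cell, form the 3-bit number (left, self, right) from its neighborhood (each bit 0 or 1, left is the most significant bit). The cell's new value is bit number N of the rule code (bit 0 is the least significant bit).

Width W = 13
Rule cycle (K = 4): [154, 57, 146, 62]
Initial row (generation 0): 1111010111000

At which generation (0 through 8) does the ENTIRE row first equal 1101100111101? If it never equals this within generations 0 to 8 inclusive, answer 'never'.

Answer: never

Derivation:
Gen 0: 1111010111000
Gen 1 (rule 154): 1110000110100
Gen 2 (rule 57): 1001110101011
Gen 3 (rule 146): 0110100000000
Gen 4 (rule 62): 1101110000000
Gen 5 (rule 154): 1001101000000
Gen 6 (rule 57): 0101010111111
Gen 7 (rule 146): 1000000011110
Gen 8 (rule 62): 1100000110001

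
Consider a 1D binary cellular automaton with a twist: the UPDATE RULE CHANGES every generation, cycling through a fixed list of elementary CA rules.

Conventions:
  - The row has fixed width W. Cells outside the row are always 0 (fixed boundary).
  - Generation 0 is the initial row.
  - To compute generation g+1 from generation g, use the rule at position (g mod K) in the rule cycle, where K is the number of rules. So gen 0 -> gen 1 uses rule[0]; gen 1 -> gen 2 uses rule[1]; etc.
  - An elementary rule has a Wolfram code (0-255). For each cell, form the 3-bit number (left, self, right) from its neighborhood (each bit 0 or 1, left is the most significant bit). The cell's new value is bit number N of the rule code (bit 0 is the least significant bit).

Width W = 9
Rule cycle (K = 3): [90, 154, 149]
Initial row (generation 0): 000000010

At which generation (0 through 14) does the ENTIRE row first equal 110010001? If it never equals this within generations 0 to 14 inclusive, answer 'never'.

Gen 0: 000000010
Gen 1 (rule 90): 000000101
Gen 2 (rule 154): 000001000
Gen 3 (rule 149): 111101111
Gen 4 (rule 90): 100101001
Gen 5 (rule 154): 011000110
Gen 6 (rule 149): 000110001
Gen 7 (rule 90): 001111010
Gen 8 (rule 154): 011110001
Gen 9 (rule 149): 001101101
Gen 10 (rule 90): 011101100
Gen 11 (rule 154): 111001010
Gen 12 (rule 149): 010101011
Gen 13 (rule 90): 100000011
Gen 14 (rule 154): 010000110

Answer: never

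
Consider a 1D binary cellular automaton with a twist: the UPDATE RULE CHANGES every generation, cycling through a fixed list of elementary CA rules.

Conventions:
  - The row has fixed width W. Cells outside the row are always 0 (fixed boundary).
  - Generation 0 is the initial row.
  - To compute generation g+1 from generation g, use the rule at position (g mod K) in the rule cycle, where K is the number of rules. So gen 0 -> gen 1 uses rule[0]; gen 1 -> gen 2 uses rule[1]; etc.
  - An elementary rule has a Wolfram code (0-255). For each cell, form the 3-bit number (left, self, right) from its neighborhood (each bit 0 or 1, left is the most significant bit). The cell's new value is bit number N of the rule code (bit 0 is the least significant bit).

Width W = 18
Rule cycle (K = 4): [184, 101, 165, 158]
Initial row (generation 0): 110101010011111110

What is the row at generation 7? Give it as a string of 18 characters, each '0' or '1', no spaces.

Gen 0: 110101010011111110
Gen 1 (rule 184): 101010101011111101
Gen 2 (rule 101): 111111111100000111
Gen 3 (rule 165): 011111111001110010
Gen 4 (rule 158): 111111110111101111
Gen 5 (rule 184): 111111101111011110
Gen 6 (rule 101): 000000110001100010
Gen 7 (rule 165): 111110000100001010

Answer: 111110000100001010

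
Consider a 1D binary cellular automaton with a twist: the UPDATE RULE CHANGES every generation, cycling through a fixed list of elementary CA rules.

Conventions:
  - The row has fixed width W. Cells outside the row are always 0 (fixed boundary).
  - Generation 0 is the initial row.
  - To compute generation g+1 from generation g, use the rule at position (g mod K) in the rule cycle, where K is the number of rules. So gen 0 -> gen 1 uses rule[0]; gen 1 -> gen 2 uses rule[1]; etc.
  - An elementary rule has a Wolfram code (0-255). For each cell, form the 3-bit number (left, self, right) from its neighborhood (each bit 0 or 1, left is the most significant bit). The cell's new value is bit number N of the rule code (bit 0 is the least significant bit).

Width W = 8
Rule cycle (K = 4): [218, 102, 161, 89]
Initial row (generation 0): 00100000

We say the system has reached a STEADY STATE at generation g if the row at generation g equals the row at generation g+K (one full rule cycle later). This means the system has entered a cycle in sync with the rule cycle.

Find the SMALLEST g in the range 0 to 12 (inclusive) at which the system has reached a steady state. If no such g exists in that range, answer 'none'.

Gen 0: 00100000
Gen 1 (rule 218): 01010000
Gen 2 (rule 102): 11110000
Gen 3 (rule 161): 01100111
Gen 4 (rule 89): 01110101
Gen 5 (rule 218): 11110000
Gen 6 (rule 102): 00010000
Gen 7 (rule 161): 11000111
Gen 8 (rule 89): 11110101
Gen 9 (rule 218): 11110000
Gen 10 (rule 102): 00010000
Gen 11 (rule 161): 11000111
Gen 12 (rule 89): 11110101
Gen 13 (rule 218): 11110000
Gen 14 (rule 102): 00010000
Gen 15 (rule 161): 11000111
Gen 16 (rule 89): 11110101

Answer: 5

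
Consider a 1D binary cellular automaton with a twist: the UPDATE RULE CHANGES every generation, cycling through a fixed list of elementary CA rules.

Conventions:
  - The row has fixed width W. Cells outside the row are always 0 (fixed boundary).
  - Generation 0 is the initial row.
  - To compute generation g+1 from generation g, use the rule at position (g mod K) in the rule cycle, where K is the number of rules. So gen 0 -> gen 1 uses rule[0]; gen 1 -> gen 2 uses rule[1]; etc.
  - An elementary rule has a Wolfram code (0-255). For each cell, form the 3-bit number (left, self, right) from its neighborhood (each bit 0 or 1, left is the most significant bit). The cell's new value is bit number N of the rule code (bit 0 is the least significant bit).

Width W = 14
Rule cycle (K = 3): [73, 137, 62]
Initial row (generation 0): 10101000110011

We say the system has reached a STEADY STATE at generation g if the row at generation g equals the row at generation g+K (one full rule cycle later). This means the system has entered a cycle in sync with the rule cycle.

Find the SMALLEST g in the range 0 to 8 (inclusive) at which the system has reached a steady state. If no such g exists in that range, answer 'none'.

Gen 0: 10101000110011
Gen 1 (rule 73): 00000010110011
Gen 2 (rule 137): 11111000100010
Gen 3 (rule 62): 10000101110111
Gen 4 (rule 73): 00110001010101
Gen 5 (rule 137): 10100100000000
Gen 6 (rule 62): 11111110000000
Gen 7 (rule 73): 10000010111111
Gen 8 (rule 137): 00111000111110
Gen 9 (rule 62): 01100101100001
Gen 10 (rule 73): 01100001101100
Gen 11 (rule 137): 01001101001001

Answer: none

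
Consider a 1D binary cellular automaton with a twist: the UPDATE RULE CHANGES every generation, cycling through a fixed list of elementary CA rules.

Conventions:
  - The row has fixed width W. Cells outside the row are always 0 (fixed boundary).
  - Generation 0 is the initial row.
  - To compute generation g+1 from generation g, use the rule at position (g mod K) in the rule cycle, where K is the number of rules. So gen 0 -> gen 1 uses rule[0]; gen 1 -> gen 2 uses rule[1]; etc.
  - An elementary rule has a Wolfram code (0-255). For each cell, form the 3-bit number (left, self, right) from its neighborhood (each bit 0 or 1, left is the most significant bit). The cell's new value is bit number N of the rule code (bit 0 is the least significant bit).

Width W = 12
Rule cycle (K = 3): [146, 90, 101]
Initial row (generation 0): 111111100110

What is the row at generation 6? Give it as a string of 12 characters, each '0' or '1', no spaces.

Gen 0: 111111100110
Gen 1 (rule 146): 011111011001
Gen 2 (rule 90): 110001011110
Gen 3 (rule 101): 010101100010
Gen 4 (rule 146): 100000010101
Gen 5 (rule 90): 010000100000
Gen 6 (rule 101): 010110101111

Answer: 010110101111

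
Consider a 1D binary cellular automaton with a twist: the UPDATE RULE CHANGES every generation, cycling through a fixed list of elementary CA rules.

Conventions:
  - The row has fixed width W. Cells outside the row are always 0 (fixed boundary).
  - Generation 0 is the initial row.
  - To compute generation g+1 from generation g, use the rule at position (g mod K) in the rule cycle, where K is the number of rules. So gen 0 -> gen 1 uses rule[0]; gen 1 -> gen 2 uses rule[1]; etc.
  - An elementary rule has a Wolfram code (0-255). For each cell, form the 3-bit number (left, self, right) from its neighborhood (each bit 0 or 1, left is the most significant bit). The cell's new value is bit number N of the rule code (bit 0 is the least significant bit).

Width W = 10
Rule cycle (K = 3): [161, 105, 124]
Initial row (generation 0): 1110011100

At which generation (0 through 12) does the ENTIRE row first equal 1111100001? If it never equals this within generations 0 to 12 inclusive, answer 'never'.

Answer: never

Derivation:
Gen 0: 1110011100
Gen 1 (rule 161): 0100001001
Gen 2 (rule 105): 0001100000
Gen 3 (rule 124): 0001110000
Gen 4 (rule 161): 1100100111
Gen 5 (rule 105): 1100000101
Gen 6 (rule 124): 1110000111
Gen 7 (rule 161): 0100110010
Gen 8 (rule 105): 0000110000
Gen 9 (rule 124): 0000111000
Gen 10 (rule 161): 1110010011
Gen 11 (rule 105): 1010000011
Gen 12 (rule 124): 1111000011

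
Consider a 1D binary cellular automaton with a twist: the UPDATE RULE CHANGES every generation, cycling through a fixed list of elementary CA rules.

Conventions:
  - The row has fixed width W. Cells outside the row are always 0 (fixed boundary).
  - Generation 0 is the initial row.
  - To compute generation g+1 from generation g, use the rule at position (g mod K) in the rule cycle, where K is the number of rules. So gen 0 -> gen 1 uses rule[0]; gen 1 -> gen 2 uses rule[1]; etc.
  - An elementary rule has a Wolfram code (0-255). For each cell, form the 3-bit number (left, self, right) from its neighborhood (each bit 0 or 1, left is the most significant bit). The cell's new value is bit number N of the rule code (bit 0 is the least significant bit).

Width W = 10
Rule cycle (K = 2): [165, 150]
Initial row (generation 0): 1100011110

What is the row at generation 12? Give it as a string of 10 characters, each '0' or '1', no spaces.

Gen 0: 1100011110
Gen 1 (rule 165): 0001001100
Gen 2 (rule 150): 0011110010
Gen 3 (rule 165): 1001100010
Gen 4 (rule 150): 1110010111
Gen 5 (rule 165): 0100011010
Gen 6 (rule 150): 1110100011
Gen 7 (rule 165): 0101101000
Gen 8 (rule 150): 1100001100
Gen 9 (rule 165): 0001100001
Gen 10 (rule 150): 0010010011
Gen 11 (rule 165): 1010010000
Gen 12 (rule 150): 1011111000

Answer: 1011111000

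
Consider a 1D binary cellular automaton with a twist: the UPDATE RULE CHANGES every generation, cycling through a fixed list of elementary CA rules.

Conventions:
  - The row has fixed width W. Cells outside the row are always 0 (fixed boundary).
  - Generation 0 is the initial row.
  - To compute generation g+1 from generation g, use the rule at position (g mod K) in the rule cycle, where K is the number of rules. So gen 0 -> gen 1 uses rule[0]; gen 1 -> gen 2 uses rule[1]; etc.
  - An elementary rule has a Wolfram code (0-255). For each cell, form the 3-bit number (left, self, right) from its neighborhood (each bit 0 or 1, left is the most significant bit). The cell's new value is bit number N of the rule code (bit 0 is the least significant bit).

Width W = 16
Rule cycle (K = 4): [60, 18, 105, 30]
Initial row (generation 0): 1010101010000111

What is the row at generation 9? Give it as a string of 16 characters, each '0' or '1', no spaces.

Answer: 1011010100100110

Derivation:
Gen 0: 1010101010000111
Gen 1 (rule 60): 1111111111000100
Gen 2 (rule 18): 0000000000101010
Gen 3 (rule 105): 1111111110010100
Gen 4 (rule 30): 1000000001110110
Gen 5 (rule 60): 1100000001001101
Gen 6 (rule 18): 0010000010110000
Gen 7 (rule 105): 1000111001110111
Gen 8 (rule 30): 1101100111000100
Gen 9 (rule 60): 1011010100100110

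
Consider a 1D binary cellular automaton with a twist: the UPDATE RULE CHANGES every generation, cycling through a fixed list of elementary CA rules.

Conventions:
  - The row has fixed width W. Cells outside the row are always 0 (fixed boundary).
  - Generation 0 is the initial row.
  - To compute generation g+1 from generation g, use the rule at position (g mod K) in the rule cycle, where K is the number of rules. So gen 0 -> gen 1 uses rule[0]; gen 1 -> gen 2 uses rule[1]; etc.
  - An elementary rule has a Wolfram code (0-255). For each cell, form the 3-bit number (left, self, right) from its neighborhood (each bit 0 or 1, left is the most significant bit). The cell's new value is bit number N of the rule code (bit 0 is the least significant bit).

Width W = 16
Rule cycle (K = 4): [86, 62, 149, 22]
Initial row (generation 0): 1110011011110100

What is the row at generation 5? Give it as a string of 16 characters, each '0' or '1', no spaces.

Gen 0: 1110011011110100
Gen 1 (rule 86): 0011101000010110
Gen 2 (rule 62): 0110011100111101
Gen 3 (rule 149): 0001001010011001
Gen 4 (rule 22): 0011111011100111
Gen 5 (rule 86): 0100001000111001

Answer: 0100001000111001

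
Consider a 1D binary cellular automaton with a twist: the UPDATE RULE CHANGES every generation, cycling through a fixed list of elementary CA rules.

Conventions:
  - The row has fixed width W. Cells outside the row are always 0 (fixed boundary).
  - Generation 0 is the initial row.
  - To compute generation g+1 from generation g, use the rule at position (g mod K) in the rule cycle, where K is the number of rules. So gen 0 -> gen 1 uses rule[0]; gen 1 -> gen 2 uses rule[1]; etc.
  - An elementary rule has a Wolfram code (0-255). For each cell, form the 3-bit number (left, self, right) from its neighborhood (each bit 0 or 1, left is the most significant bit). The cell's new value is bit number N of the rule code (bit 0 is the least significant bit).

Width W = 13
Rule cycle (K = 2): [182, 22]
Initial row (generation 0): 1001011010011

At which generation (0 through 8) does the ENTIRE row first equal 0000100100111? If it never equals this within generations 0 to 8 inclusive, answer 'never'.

Answer: 3

Derivation:
Gen 0: 1001011010011
Gen 1 (rule 182): 1111100111100
Gen 2 (rule 22): 0000011000010
Gen 3 (rule 182): 0000100100111
Gen 4 (rule 22): 0001111111000
Gen 5 (rule 182): 0010111110100
Gen 6 (rule 22): 0110000000110
Gen 7 (rule 182): 1001000001001
Gen 8 (rule 22): 1111100011111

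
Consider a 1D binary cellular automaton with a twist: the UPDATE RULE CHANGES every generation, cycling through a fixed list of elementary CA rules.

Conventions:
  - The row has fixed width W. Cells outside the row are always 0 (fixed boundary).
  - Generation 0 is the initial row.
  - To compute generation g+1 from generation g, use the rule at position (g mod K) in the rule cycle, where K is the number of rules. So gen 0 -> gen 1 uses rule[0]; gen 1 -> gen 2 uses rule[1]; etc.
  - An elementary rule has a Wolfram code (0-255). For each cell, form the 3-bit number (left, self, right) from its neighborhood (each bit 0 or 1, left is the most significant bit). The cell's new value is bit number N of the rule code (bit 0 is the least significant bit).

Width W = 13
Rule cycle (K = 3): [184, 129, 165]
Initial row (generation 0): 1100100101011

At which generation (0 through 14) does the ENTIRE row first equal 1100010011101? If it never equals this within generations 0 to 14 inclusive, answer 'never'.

Gen 0: 1100100101011
Gen 1 (rule 184): 1010010010110
Gen 2 (rule 129): 0000000000000
Gen 3 (rule 165): 1111111111111
Gen 4 (rule 184): 1111111111110
Gen 5 (rule 129): 0111111111100
Gen 6 (rule 165): 0011111111001
Gen 7 (rule 184): 0011111110100
Gen 8 (rule 129): 1001111100001
Gen 9 (rule 165): 1000111001101
Gen 10 (rule 184): 0100110101010
Gen 11 (rule 129): 0000000000000
Gen 12 (rule 165): 1111111111111
Gen 13 (rule 184): 1111111111110
Gen 14 (rule 129): 0111111111100

Answer: never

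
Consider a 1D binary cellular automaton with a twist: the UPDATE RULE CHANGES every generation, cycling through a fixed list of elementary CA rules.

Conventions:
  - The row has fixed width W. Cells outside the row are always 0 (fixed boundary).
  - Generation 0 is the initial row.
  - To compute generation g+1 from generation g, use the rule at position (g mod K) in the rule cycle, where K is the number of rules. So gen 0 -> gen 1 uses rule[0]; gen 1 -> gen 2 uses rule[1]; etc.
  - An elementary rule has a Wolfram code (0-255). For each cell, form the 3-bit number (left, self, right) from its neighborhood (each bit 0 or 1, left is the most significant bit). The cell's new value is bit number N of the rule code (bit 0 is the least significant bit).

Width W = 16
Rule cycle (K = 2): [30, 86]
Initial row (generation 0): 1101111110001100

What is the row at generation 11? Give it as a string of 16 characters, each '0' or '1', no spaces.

Answer: 0111110000001010

Derivation:
Gen 0: 1101111110001100
Gen 1 (rule 30): 1001000001011010
Gen 2 (rule 86): 1111100011001011
Gen 3 (rule 30): 1000010110111010
Gen 4 (rule 86): 1100110010001011
Gen 5 (rule 30): 1011101111011010
Gen 6 (rule 86): 1000100001001011
Gen 7 (rule 30): 1101110011111010
Gen 8 (rule 86): 0100011100001011
Gen 9 (rule 30): 1110110010011010
Gen 10 (rule 86): 0010011111101011
Gen 11 (rule 30): 0111110000001010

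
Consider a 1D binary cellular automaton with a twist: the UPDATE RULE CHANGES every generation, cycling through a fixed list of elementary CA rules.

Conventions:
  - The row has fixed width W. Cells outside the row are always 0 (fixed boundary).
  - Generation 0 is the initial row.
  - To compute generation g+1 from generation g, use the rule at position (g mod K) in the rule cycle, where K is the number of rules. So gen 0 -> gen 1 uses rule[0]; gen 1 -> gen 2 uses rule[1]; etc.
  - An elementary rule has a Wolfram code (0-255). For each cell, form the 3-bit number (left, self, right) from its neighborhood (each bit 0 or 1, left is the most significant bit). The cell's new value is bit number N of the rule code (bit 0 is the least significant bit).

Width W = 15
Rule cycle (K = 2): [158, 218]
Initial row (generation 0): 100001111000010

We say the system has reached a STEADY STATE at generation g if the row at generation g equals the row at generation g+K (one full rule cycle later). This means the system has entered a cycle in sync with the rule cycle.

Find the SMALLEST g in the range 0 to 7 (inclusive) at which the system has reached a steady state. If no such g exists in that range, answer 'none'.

Answer: 6

Derivation:
Gen 0: 100001111000010
Gen 1 (rule 158): 110011110100111
Gen 2 (rule 218): 111111110011111
Gen 3 (rule 158): 111111101111110
Gen 4 (rule 218): 111111101111111
Gen 5 (rule 158): 111111001111110
Gen 6 (rule 218): 111111111111111
Gen 7 (rule 158): 111111111111110
Gen 8 (rule 218): 111111111111111
Gen 9 (rule 158): 111111111111110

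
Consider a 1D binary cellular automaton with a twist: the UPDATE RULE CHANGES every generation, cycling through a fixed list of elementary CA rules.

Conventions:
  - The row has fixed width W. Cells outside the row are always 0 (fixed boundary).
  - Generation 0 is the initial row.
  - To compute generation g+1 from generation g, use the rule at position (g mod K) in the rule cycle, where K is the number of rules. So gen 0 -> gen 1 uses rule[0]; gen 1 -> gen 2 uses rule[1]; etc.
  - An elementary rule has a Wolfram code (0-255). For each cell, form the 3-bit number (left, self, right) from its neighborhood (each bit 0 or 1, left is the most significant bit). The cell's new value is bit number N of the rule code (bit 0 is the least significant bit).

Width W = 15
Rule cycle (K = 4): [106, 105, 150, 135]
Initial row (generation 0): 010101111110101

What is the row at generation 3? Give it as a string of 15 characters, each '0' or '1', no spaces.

Answer: 110010000001010

Derivation:
Gen 0: 010101111110101
Gen 1 (rule 106): 101011000011010
Gen 2 (rule 105): 010111011011100
Gen 3 (rule 150): 110010000001010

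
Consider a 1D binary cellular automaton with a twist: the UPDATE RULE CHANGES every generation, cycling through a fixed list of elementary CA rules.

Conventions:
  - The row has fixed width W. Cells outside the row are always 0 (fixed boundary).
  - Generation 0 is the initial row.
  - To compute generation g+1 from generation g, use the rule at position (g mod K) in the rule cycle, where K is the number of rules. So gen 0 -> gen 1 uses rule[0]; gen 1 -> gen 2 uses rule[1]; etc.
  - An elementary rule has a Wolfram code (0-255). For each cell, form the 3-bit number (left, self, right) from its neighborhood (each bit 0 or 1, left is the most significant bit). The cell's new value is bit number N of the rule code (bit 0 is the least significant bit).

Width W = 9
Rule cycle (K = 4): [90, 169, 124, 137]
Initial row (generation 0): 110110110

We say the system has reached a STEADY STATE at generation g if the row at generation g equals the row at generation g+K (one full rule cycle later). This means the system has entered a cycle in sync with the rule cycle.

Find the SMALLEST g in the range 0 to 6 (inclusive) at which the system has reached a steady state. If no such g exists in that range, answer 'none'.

Answer: none

Derivation:
Gen 0: 110110110
Gen 1 (rule 90): 110110111
Gen 2 (rule 169): 101101110
Gen 3 (rule 124): 111111011
Gen 4 (rule 137): 111110010
Gen 5 (rule 90): 100011101
Gen 6 (rule 169): 001011010
Gen 7 (rule 124): 001111111
Gen 8 (rule 137): 101111110
Gen 9 (rule 90): 001000011
Gen 10 (rule 169): 100011010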